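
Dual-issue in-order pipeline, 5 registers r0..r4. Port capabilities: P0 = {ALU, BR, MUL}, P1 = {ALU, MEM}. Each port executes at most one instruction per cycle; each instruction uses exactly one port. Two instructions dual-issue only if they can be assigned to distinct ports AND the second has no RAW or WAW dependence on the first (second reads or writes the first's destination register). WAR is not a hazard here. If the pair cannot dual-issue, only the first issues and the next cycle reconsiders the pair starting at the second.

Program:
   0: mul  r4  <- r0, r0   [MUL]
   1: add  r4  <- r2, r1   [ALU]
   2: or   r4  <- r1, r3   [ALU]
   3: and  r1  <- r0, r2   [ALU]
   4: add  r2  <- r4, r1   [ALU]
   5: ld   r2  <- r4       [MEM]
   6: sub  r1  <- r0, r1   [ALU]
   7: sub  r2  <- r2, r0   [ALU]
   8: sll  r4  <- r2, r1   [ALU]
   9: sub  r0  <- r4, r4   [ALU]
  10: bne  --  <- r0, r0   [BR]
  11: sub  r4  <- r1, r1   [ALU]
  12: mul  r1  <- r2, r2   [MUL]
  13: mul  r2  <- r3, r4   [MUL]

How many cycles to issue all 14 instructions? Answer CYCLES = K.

0. mul @i0  | WAW r4
1. add @i1  | WAW r4
2. or and @i2+i3  | dual
3. add @i4  | WAW r2
4. ld sub @i5+i6  | dual
5. sub @i7  | RAW r2
6. sll @i8  | RAW r4
7. sub @i9  | RAW r0
8. bne sub @i10+i11  | dual
9. mul @i12  | no-port MUL/MUL
10. mul @i13  | tail

CYCLES = 11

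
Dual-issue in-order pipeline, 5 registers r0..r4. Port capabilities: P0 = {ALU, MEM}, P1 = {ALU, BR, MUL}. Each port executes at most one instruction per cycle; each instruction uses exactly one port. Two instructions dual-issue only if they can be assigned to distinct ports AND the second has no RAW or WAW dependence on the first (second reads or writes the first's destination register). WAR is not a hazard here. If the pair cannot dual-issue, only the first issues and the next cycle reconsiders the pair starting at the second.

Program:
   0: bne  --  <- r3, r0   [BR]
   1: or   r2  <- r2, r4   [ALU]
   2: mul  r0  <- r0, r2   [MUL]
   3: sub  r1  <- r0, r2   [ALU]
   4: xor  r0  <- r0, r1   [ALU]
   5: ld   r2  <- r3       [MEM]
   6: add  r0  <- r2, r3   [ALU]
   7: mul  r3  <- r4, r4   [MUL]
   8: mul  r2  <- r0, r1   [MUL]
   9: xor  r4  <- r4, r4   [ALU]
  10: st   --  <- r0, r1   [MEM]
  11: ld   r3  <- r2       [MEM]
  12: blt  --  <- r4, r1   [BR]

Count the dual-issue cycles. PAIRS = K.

[0] i0/i1  bne.BR/or.ALU  -- pair
[1] i2  mul.MUL  -- RAW r0
[2] i3  sub.ALU  -- RAW r1
[3] i4/i5  xor.ALU/ld.MEM  -- pair
[4] i6/i7  add.ALU/mul.MUL  -- pair
[5] i8/i9  mul.MUL/xor.ALU  -- pair
[6] i10  st.MEM  -- no-port MEM/MEM
[7] i11/i12  ld.MEM/blt.BR  -- pair

PAIRS = 5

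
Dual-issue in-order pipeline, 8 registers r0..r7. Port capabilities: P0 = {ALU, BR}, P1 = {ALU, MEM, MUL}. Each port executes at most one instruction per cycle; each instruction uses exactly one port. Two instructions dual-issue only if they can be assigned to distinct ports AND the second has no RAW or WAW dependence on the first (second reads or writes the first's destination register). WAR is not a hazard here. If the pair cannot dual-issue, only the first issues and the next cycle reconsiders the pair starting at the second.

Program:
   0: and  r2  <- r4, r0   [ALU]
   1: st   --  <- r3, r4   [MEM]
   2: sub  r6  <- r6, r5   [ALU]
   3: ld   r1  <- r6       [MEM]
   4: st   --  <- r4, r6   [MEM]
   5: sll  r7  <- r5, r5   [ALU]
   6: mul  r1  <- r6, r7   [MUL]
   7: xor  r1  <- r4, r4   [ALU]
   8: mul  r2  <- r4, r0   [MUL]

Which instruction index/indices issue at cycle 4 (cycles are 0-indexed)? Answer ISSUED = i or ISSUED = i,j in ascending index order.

c0: i0&i1 and.ALU;st.MEM  pair
c1: i2 sub.ALU  RAW r6
c2: i3 ld.MEM  no-port MEM/MEM
c3: i4&i5 st.MEM;sll.ALU  pair
c4: i6 mul.MUL  WAW r1
c5: i7&i8 xor.ALU;mul.MUL  pair

ISSUED = 6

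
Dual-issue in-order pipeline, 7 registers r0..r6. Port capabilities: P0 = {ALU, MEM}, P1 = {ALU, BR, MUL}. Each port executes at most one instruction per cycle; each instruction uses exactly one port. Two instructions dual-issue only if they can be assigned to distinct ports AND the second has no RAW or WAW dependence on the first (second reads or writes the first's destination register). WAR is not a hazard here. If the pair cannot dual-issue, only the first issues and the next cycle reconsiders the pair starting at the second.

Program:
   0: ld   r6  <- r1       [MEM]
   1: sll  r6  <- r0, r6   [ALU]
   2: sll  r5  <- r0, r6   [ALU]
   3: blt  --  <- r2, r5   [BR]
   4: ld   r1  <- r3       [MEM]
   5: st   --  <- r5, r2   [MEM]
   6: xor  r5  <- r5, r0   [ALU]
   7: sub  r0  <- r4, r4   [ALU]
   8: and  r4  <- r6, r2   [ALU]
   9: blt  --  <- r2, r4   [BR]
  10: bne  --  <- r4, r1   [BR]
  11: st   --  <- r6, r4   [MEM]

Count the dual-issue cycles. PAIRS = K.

#0 head=0: ld.MEM i0 RAW+WAW r6
#1 head=1: sll.ALU i1 RAW r6
#2 head=2: sll.ALU i2 RAW r5
#3 head=3: blt.BR ld.MEM i3+i4 2-wide
#4 head=5: st.MEM xor.ALU i5+i6 2-wide
#5 head=7: sub.ALU and.ALU i7+i8 2-wide
#6 head=9: blt.BR i9 no-port BR/BR
#7 head=10: bne.BR st.MEM i10+i11 2-wide

PAIRS = 4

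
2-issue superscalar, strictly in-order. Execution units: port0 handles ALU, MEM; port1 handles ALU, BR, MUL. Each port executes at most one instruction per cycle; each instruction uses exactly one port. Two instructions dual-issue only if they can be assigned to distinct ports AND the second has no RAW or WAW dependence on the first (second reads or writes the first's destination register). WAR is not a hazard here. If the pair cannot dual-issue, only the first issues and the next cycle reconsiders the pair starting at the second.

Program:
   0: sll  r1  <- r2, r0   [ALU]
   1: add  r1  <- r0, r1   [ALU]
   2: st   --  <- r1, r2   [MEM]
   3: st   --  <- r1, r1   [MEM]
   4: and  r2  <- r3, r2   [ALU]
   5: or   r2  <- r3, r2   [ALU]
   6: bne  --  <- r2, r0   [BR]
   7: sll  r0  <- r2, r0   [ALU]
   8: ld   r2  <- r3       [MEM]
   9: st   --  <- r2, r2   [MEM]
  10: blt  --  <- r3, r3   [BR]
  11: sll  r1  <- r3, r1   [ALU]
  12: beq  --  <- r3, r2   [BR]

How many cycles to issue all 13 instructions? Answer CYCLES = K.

CYCLES = 9

#0 head=0: sll.ALU i0 RAW+WAW r1
#1 head=1: add.ALU i1 RAW r1
#2 head=2: st.MEM i2 no-port MEM/MEM
#3 head=3: st.MEM/and.ALU i3,i4 pair
#4 head=5: or.ALU i5 RAW r2
#5 head=6: bne.BR/sll.ALU i6,i7 pair
#6 head=8: ld.MEM i8 no-port MEM/MEM
#7 head=9: st.MEM/blt.BR i9,i10 pair
#8 head=11: sll.ALU/beq.BR i11,i12 pair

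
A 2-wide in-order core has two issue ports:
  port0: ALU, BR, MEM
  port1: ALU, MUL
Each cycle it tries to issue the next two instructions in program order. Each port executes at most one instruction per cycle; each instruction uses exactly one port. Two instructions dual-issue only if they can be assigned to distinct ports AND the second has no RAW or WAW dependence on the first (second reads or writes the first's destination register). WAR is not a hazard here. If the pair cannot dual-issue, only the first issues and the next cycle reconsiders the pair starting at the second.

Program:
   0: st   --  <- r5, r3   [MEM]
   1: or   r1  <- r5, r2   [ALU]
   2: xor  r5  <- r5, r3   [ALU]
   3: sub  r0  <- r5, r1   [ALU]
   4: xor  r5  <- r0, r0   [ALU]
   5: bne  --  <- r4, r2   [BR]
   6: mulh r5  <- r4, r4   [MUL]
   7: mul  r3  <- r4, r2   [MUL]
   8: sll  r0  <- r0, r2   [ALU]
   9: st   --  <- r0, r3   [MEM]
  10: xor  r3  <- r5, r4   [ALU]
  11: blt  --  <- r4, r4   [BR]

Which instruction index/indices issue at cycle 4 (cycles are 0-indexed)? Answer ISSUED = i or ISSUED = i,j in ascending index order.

0. st+or @i0,i1  | pair
1. xor @i2  | RAW r5
2. sub @i3  | RAW r0
3. xor+bne @i4,i5  | pair
4. mulh @i6  | no-port MUL/MUL
5. mul+sll @i7,i8  | pair
6. st+xor @i9,i10  | pair
7. blt @i11  | tail

ISSUED = 6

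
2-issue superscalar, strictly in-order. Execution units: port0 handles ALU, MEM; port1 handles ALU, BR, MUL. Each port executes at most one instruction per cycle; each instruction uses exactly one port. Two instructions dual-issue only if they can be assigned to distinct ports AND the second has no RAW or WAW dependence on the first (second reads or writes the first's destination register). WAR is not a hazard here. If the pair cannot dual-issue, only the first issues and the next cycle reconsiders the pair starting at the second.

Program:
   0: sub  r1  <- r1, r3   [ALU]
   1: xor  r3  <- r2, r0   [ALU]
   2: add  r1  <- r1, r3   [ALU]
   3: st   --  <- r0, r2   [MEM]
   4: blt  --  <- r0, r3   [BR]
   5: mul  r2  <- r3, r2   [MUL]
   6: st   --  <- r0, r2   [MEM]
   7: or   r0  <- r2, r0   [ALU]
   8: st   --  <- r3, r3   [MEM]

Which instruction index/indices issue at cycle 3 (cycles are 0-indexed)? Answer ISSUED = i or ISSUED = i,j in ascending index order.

ISSUED = 5

t=0 i0/i1:sub xor ; pair
t=1 i2/i3:add st ; pair
t=2 i4:blt ; no-port BR/MUL
t=3 i5:mul ; RAW r2
t=4 i6/i7:st or ; pair
t=5 i8:st ; tail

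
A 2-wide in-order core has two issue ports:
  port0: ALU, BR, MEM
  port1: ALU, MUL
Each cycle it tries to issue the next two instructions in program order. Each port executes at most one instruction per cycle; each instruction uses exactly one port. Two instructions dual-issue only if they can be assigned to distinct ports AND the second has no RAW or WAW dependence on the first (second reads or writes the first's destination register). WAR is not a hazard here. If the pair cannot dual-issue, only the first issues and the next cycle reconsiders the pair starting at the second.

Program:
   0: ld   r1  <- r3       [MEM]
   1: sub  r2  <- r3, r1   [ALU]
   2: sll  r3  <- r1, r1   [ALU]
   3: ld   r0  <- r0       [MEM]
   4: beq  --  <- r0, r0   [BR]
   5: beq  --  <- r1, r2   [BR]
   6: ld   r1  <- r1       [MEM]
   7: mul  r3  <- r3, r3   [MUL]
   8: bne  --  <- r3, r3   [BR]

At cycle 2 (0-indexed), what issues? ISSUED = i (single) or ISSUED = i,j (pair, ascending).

ISSUED = 3

t=0 i0:ld ; RAW r1
t=1 i1,i2:sub;sll ; dual
t=2 i3:ld ; no-port MEM/BR
t=3 i4:beq ; no-port BR/BR
t=4 i5:beq ; no-port BR/MEM
t=5 i6,i7:ld;mul ; dual
t=6 i8:bne ; tail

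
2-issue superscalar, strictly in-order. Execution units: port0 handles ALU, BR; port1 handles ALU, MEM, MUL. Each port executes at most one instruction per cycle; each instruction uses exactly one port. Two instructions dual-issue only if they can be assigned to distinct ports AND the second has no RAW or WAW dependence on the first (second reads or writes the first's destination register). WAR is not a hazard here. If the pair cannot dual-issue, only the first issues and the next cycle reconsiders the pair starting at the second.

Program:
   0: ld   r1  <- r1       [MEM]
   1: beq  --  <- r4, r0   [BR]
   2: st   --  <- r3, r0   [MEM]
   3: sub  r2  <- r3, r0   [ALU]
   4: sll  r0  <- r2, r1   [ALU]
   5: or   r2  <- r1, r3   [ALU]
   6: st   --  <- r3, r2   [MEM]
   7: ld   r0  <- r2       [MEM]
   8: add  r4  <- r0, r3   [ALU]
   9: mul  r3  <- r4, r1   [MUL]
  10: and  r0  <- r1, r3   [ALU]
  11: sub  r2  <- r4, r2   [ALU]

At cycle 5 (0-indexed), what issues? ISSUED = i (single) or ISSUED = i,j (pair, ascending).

ISSUED = 8

#0 head=0: ld.MEM;beq.BR i0&i1 dual
#1 head=2: st.MEM;sub.ALU i2&i3 dual
#2 head=4: sll.ALU;or.ALU i4&i5 dual
#3 head=6: st.MEM i6 no-port MEM/MEM
#4 head=7: ld.MEM i7 RAW r0
#5 head=8: add.ALU i8 RAW r4
#6 head=9: mul.MUL i9 RAW r3
#7 head=10: and.ALU;sub.ALU i10&i11 dual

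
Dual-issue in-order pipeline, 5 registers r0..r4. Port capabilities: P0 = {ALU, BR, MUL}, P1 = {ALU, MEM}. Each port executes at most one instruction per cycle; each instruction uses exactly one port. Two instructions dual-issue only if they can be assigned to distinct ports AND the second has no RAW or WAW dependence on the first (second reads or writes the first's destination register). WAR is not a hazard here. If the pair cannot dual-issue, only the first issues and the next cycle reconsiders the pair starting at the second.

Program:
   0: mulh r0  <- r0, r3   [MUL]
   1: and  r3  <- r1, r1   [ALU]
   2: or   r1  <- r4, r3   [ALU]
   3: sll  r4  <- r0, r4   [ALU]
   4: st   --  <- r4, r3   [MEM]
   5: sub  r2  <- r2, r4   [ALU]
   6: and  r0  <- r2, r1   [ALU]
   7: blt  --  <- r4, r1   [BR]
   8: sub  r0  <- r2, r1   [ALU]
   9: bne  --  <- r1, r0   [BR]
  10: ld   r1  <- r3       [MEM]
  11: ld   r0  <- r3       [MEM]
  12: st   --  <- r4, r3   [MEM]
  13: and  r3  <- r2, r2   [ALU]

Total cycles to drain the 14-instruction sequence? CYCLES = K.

  cy0 -> i0,i1 (mulh;and) 2-wide
  cy1 -> i2,i3 (or;sll) 2-wide
  cy2 -> i4,i5 (st;sub) 2-wide
  cy3 -> i6,i7 (and;blt) 2-wide
  cy4 -> i8 (sub) RAW r0
  cy5 -> i9,i10 (bne;ld) 2-wide
  cy6 -> i11 (ld) no-port MEM/MEM
  cy7 -> i12,i13 (st;and) 2-wide

CYCLES = 8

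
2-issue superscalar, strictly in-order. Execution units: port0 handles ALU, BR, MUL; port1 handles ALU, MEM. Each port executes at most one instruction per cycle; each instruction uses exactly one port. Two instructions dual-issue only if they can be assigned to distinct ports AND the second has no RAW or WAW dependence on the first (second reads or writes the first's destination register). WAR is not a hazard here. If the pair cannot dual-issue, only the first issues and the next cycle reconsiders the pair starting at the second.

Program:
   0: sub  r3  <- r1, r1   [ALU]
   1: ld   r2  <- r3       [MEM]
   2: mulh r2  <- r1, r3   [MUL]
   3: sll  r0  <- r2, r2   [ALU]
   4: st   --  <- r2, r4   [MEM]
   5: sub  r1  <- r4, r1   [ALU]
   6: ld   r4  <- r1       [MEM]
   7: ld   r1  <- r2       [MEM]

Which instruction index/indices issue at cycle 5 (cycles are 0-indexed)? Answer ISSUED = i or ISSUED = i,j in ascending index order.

ISSUED = 6

  cy0 -> i0 (sub.ALU) RAW r3
  cy1 -> i1 (ld.MEM) WAW r2
  cy2 -> i2 (mulh.MUL) RAW r2
  cy3 -> i3,i4 (sll.ALU+st.MEM) dual
  cy4 -> i5 (sub.ALU) RAW r1
  cy5 -> i6 (ld.MEM) no-port MEM/MEM
  cy6 -> i7 (ld.MEM) tail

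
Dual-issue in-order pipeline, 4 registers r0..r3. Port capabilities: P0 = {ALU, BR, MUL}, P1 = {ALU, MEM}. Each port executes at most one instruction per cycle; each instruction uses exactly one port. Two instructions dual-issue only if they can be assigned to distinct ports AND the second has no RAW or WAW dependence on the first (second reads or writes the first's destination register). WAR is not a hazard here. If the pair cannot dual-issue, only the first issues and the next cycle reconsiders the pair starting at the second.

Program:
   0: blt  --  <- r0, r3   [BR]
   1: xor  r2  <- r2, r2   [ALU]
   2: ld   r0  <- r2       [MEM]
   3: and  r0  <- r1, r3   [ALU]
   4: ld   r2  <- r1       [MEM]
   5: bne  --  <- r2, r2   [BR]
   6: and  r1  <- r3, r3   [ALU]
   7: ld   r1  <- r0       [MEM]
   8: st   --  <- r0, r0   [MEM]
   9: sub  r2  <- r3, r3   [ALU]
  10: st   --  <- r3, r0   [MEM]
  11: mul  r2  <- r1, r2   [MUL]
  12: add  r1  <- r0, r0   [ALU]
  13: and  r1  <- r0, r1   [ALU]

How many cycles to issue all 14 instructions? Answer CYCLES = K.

CYCLES = 9

#0 head=0: blt xor i0&i1 dual
#1 head=2: ld i2 WAW r0
#2 head=3: and ld i3&i4 dual
#3 head=5: bne and i5&i6 dual
#4 head=7: ld i7 no-port MEM/MEM
#5 head=8: st sub i8&i9 dual
#6 head=10: st mul i10&i11 dual
#7 head=12: add i12 RAW+WAW r1
#8 head=13: and i13 tail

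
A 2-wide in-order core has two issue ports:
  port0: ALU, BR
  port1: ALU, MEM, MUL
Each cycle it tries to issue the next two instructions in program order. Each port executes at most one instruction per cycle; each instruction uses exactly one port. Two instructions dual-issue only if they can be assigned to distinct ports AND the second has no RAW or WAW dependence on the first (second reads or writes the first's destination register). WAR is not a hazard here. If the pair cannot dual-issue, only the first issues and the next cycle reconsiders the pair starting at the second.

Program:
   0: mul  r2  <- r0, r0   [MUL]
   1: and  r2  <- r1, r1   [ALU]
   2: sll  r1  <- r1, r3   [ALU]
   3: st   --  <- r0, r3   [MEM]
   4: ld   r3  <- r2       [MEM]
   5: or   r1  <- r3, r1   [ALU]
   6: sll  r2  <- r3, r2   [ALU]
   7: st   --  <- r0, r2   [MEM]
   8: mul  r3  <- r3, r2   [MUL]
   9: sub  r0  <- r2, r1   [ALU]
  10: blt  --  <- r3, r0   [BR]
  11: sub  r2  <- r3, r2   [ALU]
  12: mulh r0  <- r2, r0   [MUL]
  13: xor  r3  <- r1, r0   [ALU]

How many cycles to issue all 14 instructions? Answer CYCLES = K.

CYCLES = 10

#0 head=0: mul i0 WAW r2
#1 head=1: and/sll i1&i2 2-wide
#2 head=3: st i3 no-port MEM/MEM
#3 head=4: ld i4 RAW r3
#4 head=5: or/sll i5&i6 2-wide
#5 head=7: st i7 no-port MEM/MUL
#6 head=8: mul/sub i8&i9 2-wide
#7 head=10: blt/sub i10&i11 2-wide
#8 head=12: mulh i12 RAW r0
#9 head=13: xor i13 tail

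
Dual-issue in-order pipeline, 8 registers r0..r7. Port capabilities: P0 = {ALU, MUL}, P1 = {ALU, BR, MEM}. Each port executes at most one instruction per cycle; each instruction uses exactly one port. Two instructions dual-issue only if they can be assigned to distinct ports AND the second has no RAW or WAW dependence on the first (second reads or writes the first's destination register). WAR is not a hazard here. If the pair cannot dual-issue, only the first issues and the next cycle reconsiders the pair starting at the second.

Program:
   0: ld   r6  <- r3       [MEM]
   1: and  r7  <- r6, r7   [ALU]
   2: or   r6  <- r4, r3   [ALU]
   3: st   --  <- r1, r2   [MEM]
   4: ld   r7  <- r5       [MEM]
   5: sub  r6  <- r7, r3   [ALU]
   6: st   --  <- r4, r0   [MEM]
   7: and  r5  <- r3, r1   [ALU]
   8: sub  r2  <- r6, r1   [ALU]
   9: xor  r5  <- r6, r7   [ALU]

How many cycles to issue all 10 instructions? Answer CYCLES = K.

c0: i0 ld.MEM  RAW r6
c1: i1/i2 and.ALU+or.ALU  pair
c2: i3 st.MEM  no-port MEM/MEM
c3: i4 ld.MEM  RAW r7
c4: i5/i6 sub.ALU+st.MEM  pair
c5: i7/i8 and.ALU+sub.ALU  pair
c6: i9 xor.ALU  tail

CYCLES = 7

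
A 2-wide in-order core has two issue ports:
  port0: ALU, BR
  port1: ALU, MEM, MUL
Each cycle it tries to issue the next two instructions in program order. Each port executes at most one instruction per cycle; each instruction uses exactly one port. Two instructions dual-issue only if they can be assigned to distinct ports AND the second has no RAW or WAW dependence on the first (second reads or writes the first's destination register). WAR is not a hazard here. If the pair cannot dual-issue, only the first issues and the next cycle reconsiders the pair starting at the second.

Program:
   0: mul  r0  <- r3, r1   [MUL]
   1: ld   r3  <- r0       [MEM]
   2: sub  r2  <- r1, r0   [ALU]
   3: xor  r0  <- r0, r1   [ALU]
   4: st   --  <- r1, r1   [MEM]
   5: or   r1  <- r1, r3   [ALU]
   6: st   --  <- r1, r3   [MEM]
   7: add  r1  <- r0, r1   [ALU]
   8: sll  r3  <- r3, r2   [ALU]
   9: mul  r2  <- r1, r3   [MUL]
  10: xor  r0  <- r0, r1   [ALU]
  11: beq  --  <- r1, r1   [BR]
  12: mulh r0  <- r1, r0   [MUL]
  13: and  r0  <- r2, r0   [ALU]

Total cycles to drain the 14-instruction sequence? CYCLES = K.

CYCLES = 9

  cy0 -> i0 (mul.MUL) no-port MUL/MEM
  cy1 -> i1&i2 (ld.MEM+sub.ALU) 2-wide
  cy2 -> i3&i4 (xor.ALU+st.MEM) 2-wide
  cy3 -> i5 (or.ALU) RAW r1
  cy4 -> i6&i7 (st.MEM+add.ALU) 2-wide
  cy5 -> i8 (sll.ALU) RAW r3
  cy6 -> i9&i10 (mul.MUL+xor.ALU) 2-wide
  cy7 -> i11&i12 (beq.BR+mulh.MUL) 2-wide
  cy8 -> i13 (and.ALU) tail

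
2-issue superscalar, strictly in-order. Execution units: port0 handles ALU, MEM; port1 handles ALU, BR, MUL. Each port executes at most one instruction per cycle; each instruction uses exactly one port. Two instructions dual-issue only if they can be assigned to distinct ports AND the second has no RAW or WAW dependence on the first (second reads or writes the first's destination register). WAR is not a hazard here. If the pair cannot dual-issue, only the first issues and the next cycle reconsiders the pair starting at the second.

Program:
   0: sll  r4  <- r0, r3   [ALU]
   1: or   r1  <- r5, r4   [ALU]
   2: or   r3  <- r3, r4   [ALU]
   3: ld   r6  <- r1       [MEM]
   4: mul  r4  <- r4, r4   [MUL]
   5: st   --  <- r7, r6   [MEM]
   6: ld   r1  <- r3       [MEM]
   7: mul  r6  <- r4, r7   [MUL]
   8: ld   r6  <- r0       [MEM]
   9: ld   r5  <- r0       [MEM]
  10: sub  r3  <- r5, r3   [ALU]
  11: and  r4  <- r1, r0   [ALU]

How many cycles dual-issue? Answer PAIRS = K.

c0: i0 sll  RAW r4
c1: i1/i2 or;or  2-wide
c2: i3/i4 ld;mul  2-wide
c3: i5 st  no-port MEM/MEM
c4: i6/i7 ld;mul  2-wide
c5: i8 ld  no-port MEM/MEM
c6: i9 ld  RAW r5
c7: i10/i11 sub;and  2-wide

PAIRS = 4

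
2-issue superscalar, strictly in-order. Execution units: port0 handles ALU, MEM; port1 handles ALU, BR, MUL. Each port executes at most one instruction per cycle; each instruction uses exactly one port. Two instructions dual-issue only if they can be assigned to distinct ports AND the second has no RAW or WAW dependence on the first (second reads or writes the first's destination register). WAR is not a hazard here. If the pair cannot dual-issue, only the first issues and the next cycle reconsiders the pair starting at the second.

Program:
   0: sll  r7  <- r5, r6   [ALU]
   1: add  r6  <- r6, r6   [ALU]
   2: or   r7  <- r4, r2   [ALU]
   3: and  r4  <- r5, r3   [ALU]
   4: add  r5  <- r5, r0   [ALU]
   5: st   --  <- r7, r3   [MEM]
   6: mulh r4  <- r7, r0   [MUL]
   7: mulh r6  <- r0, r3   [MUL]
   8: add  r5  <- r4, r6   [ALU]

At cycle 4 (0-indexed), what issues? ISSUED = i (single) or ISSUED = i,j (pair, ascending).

[0] i0+i1  sll/add  -- pair
[1] i2+i3  or/and  -- pair
[2] i4+i5  add/st  -- pair
[3] i6  mulh  -- no-port MUL/MUL
[4] i7  mulh  -- RAW r6
[5] i8  add  -- tail

ISSUED = 7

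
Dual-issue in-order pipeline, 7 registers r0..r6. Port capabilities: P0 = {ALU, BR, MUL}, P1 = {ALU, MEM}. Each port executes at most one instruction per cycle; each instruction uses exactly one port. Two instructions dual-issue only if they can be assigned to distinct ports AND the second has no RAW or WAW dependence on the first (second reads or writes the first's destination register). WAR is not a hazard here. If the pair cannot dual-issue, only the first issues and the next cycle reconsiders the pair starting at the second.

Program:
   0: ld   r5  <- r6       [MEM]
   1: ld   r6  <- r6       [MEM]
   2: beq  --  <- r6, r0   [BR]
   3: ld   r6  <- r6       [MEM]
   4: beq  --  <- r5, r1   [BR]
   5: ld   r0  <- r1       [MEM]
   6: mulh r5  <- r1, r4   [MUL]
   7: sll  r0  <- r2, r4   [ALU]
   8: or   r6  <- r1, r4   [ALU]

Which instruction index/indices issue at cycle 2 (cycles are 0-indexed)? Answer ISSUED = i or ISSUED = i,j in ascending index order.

#0 head=0: ld i0 no-port MEM/MEM
#1 head=1: ld i1 RAW r6
#2 head=2: beq ld i2&i3 2-wide
#3 head=4: beq ld i4&i5 2-wide
#4 head=6: mulh sll i6&i7 2-wide
#5 head=8: or i8 tail

ISSUED = 2,3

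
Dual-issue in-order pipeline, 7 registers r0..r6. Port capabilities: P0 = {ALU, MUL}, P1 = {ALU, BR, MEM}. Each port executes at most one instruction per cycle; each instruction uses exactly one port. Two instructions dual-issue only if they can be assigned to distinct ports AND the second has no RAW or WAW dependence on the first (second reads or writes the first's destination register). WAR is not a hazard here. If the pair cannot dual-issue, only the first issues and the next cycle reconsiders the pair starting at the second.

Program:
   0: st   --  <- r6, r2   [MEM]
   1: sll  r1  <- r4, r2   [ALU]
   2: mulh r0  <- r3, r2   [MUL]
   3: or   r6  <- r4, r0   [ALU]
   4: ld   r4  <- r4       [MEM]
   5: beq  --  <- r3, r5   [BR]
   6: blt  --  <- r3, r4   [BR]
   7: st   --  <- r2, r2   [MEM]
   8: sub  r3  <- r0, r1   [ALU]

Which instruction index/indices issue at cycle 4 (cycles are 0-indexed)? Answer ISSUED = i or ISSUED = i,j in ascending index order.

ISSUED = 6

#0 head=0: st+sll i0,i1 pair
#1 head=2: mulh i2 RAW r0
#2 head=3: or+ld i3,i4 pair
#3 head=5: beq i5 no-port BR/BR
#4 head=6: blt i6 no-port BR/MEM
#5 head=7: st+sub i7,i8 pair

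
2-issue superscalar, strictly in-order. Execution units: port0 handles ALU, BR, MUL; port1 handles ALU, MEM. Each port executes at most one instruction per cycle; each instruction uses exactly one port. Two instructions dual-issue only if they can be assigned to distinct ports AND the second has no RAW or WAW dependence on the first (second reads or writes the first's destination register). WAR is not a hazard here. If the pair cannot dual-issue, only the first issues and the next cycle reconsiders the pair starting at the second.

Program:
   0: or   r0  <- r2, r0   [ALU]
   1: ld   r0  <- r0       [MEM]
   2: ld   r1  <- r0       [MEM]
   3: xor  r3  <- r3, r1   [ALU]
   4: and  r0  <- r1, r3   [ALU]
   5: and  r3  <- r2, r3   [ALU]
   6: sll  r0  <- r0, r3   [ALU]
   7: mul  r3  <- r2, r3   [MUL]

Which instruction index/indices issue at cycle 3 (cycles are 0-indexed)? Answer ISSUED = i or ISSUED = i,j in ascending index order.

c0: i0 or.ALU  RAW+WAW r0
c1: i1 ld.MEM  no-port MEM/MEM
c2: i2 ld.MEM  RAW r1
c3: i3 xor.ALU  RAW r3
c4: i4,i5 and.ALU/and.ALU  dual
c5: i6,i7 sll.ALU/mul.MUL  dual

ISSUED = 3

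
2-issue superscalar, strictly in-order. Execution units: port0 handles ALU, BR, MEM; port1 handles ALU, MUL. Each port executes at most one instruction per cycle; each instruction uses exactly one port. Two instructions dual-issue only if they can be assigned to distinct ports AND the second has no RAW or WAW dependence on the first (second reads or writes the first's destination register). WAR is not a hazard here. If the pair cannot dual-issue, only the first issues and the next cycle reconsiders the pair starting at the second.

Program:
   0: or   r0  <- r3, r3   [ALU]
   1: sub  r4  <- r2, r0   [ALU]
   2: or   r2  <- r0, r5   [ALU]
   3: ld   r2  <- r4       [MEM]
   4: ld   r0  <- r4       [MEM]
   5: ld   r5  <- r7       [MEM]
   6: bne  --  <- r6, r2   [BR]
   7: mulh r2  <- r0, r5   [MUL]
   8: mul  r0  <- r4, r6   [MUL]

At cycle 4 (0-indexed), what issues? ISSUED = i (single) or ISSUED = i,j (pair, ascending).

ISSUED = 5

t=0 i0:or ; RAW r0
t=1 i1+i2:sub or ; 2-wide
t=2 i3:ld ; no-port MEM/MEM
t=3 i4:ld ; no-port MEM/MEM
t=4 i5:ld ; no-port MEM/BR
t=5 i6+i7:bne mulh ; 2-wide
t=6 i8:mul ; tail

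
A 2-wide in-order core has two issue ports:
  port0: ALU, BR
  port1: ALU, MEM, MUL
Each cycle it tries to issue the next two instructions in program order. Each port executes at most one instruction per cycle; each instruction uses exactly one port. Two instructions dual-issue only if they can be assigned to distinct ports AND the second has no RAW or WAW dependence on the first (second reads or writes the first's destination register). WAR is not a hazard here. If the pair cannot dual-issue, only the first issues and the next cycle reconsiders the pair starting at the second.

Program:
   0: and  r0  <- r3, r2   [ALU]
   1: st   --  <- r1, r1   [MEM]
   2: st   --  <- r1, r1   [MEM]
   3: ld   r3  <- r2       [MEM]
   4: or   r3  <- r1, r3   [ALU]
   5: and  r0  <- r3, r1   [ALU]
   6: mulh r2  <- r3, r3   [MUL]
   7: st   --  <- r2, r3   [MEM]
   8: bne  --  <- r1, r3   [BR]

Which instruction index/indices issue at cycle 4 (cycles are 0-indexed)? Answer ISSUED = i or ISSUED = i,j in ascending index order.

t=0 i0&i1:and/st ; dual
t=1 i2:st ; no-port MEM/MEM
t=2 i3:ld ; RAW+WAW r3
t=3 i4:or ; RAW r3
t=4 i5&i6:and/mulh ; dual
t=5 i7&i8:st/bne ; dual

ISSUED = 5,6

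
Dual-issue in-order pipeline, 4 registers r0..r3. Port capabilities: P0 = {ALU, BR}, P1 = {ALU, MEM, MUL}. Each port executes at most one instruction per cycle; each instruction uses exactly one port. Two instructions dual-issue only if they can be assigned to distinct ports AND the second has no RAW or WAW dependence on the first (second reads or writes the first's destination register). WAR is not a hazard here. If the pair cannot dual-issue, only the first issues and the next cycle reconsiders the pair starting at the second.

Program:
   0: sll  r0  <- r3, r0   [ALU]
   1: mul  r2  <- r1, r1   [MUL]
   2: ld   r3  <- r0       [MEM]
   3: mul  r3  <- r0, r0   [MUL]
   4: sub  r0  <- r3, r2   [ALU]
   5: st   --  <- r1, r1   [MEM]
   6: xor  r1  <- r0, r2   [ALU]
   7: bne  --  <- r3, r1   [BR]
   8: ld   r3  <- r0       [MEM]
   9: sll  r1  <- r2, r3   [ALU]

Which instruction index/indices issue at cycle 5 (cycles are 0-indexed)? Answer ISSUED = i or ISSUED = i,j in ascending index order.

[0] i0&i1  sll.ALU+mul.MUL  -- 2-wide
[1] i2  ld.MEM  -- no-port MEM/MUL
[2] i3  mul.MUL  -- RAW r3
[3] i4&i5  sub.ALU+st.MEM  -- 2-wide
[4] i6  xor.ALU  -- RAW r1
[5] i7&i8  bne.BR+ld.MEM  -- 2-wide
[6] i9  sll.ALU  -- tail

ISSUED = 7,8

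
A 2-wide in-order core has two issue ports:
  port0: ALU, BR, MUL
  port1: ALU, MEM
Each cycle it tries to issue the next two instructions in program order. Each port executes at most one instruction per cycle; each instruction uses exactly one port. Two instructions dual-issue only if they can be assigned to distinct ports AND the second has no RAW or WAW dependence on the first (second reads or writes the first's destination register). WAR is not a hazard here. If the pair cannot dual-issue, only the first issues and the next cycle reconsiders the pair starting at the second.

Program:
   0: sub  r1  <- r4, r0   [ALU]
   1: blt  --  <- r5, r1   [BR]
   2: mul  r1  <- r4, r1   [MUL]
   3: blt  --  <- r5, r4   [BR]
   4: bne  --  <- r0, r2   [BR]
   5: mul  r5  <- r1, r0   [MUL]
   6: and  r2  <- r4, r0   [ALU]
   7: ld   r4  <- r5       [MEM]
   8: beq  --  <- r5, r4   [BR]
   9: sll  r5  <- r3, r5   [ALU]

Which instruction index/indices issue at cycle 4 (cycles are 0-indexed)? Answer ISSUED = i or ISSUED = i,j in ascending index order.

#0 head=0: sub i0 RAW r1
#1 head=1: blt i1 no-port BR/MUL
#2 head=2: mul i2 no-port MUL/BR
#3 head=3: blt i3 no-port BR/BR
#4 head=4: bne i4 no-port BR/MUL
#5 head=5: mul and i5,i6 pair
#6 head=7: ld i7 RAW r4
#7 head=8: beq sll i8,i9 pair

ISSUED = 4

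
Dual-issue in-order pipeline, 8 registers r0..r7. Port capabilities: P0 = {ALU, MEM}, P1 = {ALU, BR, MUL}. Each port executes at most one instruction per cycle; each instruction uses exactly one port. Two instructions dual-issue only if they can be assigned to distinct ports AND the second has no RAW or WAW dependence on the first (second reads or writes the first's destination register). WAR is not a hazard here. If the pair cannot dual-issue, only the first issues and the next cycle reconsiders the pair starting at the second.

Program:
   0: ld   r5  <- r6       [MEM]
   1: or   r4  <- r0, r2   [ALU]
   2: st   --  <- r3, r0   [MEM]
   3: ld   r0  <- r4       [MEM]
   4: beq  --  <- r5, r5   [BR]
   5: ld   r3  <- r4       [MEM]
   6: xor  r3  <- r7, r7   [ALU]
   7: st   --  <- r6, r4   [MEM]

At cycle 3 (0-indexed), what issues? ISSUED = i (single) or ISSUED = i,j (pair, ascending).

  cy0 -> i0,i1 (ld or) dual
  cy1 -> i2 (st) no-port MEM/MEM
  cy2 -> i3,i4 (ld beq) dual
  cy3 -> i5 (ld) WAW r3
  cy4 -> i6,i7 (xor st) dual

ISSUED = 5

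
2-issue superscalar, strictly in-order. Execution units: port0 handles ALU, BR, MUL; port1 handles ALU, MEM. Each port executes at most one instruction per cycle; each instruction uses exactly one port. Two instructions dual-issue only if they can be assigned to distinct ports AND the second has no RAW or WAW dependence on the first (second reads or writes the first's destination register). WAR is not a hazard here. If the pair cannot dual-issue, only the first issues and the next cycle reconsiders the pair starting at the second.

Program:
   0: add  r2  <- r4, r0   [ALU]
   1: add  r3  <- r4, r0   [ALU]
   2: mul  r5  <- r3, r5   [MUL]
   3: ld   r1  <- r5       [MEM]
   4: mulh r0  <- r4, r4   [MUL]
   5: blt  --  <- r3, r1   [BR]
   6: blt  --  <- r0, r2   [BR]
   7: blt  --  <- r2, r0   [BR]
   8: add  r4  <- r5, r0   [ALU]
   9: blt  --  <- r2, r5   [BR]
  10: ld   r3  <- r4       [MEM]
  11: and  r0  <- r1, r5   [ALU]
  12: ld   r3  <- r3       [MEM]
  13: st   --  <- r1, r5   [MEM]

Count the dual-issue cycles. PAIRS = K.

PAIRS = 5

[0] i0+i1  add;add  -- 2-wide
[1] i2  mul  -- RAW r5
[2] i3+i4  ld;mulh  -- 2-wide
[3] i5  blt  -- no-port BR/BR
[4] i6  blt  -- no-port BR/BR
[5] i7+i8  blt;add  -- 2-wide
[6] i9+i10  blt;ld  -- 2-wide
[7] i11+i12  and;ld  -- 2-wide
[8] i13  st  -- tail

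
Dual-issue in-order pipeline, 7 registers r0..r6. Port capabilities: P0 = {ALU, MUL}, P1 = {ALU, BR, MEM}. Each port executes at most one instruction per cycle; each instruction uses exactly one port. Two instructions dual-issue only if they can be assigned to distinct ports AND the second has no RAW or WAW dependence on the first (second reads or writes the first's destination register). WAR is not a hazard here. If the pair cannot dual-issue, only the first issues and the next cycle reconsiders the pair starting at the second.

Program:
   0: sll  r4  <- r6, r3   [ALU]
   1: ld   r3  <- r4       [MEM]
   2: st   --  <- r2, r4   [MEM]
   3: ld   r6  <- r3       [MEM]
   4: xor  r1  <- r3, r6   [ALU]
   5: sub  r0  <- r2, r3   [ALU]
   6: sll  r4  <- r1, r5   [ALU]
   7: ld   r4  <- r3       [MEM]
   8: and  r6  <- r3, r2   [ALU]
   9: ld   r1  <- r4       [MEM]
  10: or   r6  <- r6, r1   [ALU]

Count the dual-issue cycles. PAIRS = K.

t=0 i0:sll.ALU ; RAW r4
t=1 i1:ld.MEM ; no-port MEM/MEM
t=2 i2:st.MEM ; no-port MEM/MEM
t=3 i3:ld.MEM ; RAW r6
t=4 i4/i5:xor.ALU;sub.ALU ; dual
t=5 i6:sll.ALU ; WAW r4
t=6 i7/i8:ld.MEM;and.ALU ; dual
t=7 i9:ld.MEM ; RAW r1
t=8 i10:or.ALU ; tail

PAIRS = 2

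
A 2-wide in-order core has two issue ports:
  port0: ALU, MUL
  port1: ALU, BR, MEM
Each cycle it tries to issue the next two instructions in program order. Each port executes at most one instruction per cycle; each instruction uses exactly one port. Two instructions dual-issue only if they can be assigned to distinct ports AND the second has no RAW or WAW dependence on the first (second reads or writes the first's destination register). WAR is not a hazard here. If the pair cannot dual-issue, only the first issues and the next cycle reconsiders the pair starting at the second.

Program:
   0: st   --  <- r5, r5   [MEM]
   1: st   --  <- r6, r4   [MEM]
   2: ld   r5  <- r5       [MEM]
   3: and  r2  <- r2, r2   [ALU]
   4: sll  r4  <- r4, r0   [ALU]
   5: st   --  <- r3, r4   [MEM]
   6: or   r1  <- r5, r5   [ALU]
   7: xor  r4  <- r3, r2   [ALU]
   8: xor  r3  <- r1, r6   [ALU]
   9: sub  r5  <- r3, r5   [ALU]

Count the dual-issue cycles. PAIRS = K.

PAIRS = 3

  cy0 -> i0 (st) no-port MEM/MEM
  cy1 -> i1 (st) no-port MEM/MEM
  cy2 -> i2+i3 (ld and) 2-wide
  cy3 -> i4 (sll) RAW r4
  cy4 -> i5+i6 (st or) 2-wide
  cy5 -> i7+i8 (xor xor) 2-wide
  cy6 -> i9 (sub) tail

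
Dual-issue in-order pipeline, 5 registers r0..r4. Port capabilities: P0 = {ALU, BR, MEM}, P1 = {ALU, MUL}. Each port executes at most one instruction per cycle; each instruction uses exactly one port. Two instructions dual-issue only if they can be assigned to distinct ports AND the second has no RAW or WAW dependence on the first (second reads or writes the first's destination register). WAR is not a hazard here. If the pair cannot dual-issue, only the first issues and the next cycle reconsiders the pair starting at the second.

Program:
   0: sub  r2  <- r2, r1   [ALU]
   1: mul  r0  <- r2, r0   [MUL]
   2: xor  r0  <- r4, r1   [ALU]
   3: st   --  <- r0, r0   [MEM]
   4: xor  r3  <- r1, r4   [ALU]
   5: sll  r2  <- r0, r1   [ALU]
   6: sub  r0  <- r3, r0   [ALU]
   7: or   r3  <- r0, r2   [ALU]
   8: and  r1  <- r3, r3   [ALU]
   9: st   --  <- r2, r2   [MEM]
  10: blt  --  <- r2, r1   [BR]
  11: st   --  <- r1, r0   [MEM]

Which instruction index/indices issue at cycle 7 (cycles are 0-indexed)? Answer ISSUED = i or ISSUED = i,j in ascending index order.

[0] i0  sub  -- RAW r2
[1] i1  mul  -- WAW r0
[2] i2  xor  -- RAW r0
[3] i3,i4  st;xor  -- dual
[4] i5,i6  sll;sub  -- dual
[5] i7  or  -- RAW r3
[6] i8,i9  and;st  -- dual
[7] i10  blt  -- no-port BR/MEM
[8] i11  st  -- tail

ISSUED = 10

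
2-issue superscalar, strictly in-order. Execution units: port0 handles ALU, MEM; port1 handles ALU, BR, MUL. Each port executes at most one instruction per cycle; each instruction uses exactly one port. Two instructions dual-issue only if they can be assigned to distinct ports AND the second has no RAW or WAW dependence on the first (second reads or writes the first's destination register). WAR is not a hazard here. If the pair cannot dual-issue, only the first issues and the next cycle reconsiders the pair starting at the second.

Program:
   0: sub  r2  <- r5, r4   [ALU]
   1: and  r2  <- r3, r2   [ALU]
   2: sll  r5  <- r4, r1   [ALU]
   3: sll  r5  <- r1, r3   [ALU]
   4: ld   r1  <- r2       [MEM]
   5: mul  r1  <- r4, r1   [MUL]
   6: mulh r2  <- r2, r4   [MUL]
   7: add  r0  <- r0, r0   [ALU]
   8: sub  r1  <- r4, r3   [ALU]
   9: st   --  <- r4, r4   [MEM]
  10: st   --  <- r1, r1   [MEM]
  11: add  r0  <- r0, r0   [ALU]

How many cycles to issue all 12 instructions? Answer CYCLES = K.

CYCLES = 7

0. sub @i0  | RAW+WAW r2
1. and+sll @i1+i2  | pair
2. sll+ld @i3+i4  | pair
3. mul @i5  | no-port MUL/MUL
4. mulh+add @i6+i7  | pair
5. sub+st @i8+i9  | pair
6. st+add @i10+i11  | pair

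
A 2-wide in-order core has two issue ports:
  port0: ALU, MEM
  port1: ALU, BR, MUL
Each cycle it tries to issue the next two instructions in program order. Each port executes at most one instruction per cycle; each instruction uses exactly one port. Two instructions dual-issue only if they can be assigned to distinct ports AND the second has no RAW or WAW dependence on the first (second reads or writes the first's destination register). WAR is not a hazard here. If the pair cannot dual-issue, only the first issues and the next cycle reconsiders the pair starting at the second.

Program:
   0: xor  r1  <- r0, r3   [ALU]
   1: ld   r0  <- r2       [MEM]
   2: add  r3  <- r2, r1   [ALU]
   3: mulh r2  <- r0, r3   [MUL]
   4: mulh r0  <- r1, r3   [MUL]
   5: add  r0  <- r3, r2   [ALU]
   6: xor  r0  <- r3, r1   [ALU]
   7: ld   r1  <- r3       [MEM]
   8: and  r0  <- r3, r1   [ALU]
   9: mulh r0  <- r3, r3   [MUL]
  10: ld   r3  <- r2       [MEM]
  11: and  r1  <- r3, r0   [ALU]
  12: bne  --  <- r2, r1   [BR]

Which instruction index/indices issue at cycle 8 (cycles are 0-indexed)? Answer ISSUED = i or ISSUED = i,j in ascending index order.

c0: i0&i1 xor.ALU;ld.MEM  2-wide
c1: i2 add.ALU  RAW r3
c2: i3 mulh.MUL  no-port MUL/MUL
c3: i4 mulh.MUL  WAW r0
c4: i5 add.ALU  WAW r0
c5: i6&i7 xor.ALU;ld.MEM  2-wide
c6: i8 and.ALU  WAW r0
c7: i9&i10 mulh.MUL;ld.MEM  2-wide
c8: i11 and.ALU  RAW r1
c9: i12 bne.BR  tail

ISSUED = 11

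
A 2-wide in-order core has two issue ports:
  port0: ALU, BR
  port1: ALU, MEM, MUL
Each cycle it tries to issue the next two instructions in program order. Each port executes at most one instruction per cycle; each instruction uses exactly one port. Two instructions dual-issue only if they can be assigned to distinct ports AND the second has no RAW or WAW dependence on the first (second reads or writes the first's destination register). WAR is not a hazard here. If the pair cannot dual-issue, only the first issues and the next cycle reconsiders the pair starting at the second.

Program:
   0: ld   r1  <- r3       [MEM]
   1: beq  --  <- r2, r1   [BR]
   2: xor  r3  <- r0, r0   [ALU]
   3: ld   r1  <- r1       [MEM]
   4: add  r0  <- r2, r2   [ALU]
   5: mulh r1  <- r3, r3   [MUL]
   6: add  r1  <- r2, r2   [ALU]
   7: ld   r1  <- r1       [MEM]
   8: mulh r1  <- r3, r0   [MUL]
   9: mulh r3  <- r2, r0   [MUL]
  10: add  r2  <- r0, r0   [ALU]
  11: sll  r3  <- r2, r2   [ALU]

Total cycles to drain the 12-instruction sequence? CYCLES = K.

CYCLES = 9

0. ld @i0  | RAW r1
1. beq xor @i1,i2  | pair
2. ld add @i3,i4  | pair
3. mulh @i5  | WAW r1
4. add @i6  | RAW+WAW r1
5. ld @i7  | no-port MEM/MUL
6. mulh @i8  | no-port MUL/MUL
7. mulh add @i9,i10  | pair
8. sll @i11  | tail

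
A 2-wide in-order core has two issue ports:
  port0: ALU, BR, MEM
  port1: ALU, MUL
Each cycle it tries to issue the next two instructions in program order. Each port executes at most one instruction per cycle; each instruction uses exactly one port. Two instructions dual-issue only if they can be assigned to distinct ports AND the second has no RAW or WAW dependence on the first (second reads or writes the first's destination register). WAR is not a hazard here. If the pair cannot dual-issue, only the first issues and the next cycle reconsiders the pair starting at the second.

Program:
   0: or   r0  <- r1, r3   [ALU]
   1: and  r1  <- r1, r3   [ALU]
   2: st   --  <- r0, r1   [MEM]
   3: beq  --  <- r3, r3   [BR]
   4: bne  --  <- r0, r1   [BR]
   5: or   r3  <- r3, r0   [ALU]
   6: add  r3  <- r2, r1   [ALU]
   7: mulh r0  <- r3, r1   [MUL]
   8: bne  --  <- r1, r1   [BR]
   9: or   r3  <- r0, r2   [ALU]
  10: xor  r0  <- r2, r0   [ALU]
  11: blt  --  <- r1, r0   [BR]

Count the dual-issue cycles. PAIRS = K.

PAIRS = 4

t=0 i0,i1:or.ALU;and.ALU ; 2-wide
t=1 i2:st.MEM ; no-port MEM/BR
t=2 i3:beq.BR ; no-port BR/BR
t=3 i4,i5:bne.BR;or.ALU ; 2-wide
t=4 i6:add.ALU ; RAW r3
t=5 i7,i8:mulh.MUL;bne.BR ; 2-wide
t=6 i9,i10:or.ALU;xor.ALU ; 2-wide
t=7 i11:blt.BR ; tail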